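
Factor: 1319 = 1319^1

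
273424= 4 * 68356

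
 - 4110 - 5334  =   - 9444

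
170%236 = 170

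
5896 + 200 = 6096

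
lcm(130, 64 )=4160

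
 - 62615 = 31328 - 93943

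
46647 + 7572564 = 7619211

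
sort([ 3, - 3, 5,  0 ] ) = [ - 3, 0, 3,5]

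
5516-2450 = 3066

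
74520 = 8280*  9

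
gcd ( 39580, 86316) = 4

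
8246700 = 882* 9350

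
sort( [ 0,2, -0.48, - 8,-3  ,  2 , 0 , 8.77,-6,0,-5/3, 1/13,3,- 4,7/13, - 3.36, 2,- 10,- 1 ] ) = [ - 10, - 8, - 6,-4, - 3.36,-3,  -  5/3,-1, - 0.48, 0,0,0, 1/13, 7/13,2, 2, 2,3,8.77 ]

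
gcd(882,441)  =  441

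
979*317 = 310343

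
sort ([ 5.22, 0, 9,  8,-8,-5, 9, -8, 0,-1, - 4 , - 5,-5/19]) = [  -  8,-8,-5, - 5, - 4,-1,  -  5/19 , 0, 0 , 5.22,8,9,9]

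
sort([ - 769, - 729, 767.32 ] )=[ - 769, - 729,767.32 ]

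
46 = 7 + 39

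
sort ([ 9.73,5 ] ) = [ 5, 9.73 ]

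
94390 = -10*( -9439)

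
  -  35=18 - 53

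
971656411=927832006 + 43824405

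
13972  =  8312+5660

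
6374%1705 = 1259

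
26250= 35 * 750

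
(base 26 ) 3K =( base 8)142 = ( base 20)4i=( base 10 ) 98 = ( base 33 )2W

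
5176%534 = 370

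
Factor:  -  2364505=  -5^1 *11^1*13^1 * 3307^1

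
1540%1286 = 254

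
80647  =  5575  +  75072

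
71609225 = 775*92399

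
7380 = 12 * 615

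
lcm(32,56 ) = 224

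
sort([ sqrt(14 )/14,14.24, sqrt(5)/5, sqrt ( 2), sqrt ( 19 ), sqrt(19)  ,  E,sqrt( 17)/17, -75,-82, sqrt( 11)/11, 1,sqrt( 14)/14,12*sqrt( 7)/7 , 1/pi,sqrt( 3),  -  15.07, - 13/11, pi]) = [-82,- 75,  -  15.07, - 13/11,sqrt( 17 ) /17, sqrt( 14 )/14, sqrt( 14)/14, sqrt( 11) /11,1/pi, sqrt( 5 )/5, 1,  sqrt( 2),sqrt ( 3 ), E, pi , sqrt( 19), sqrt( 19),12 * sqrt ( 7) /7, 14.24]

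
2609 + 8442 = 11051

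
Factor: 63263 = 41^1*1543^1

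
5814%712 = 118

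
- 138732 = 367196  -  505928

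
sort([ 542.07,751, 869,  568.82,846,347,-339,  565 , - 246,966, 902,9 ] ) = [ - 339, - 246,  9,347 , 542.07,565,568.82,751 , 846, 869, 902,966] 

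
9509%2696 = 1421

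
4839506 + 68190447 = 73029953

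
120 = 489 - 369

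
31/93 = 1/3 = 0.33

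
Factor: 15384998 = 2^1*307^1*25057^1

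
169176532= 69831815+99344717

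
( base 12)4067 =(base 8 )15517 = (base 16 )1b4f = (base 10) 6991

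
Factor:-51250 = - 2^1*5^4*41^1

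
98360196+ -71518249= 26841947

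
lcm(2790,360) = 11160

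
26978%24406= 2572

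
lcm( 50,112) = 2800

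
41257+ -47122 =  -5865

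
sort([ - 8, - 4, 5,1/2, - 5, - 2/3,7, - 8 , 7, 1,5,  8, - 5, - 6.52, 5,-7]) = [ - 8, - 8 , - 7, - 6.52, - 5, - 5, - 4, - 2/3, 1/2,1, 5, 5,5, 7,7, 8] 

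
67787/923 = 73 + 408/923 = 73.44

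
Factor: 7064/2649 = 8/3 = 2^3*3^(  -  1 )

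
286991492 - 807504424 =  -520512932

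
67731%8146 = 2563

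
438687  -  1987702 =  - 1549015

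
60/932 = 15/233 = 0.06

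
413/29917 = 413/29917 = 0.01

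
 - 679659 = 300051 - 979710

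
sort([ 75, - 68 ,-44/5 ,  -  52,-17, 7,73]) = [ - 68 , - 52, - 17 , - 44/5,7, 73, 75 ] 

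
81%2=1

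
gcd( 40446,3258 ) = 18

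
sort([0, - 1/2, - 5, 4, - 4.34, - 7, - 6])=[ - 7, - 6,-5, - 4.34,-1/2,0,4] 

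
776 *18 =13968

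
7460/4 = 1865 = 1865.00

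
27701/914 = 27701/914 = 30.31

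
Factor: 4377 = 3^1*1459^1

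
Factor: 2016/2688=3/4 = 2^( - 2)*3^1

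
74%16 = 10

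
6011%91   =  5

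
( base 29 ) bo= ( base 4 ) 11113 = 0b101010111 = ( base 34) A3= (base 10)343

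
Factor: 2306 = 2^1*1153^1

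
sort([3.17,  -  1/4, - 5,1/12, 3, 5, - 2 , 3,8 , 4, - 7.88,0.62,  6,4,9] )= [- 7.88,-5 ,-2,  -  1/4,1/12, 0.62,3, 3 , 3.17, 4,4, 5,  6, 8 , 9]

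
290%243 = 47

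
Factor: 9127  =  9127^1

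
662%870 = 662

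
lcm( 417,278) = 834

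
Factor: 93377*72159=3^1 * 67^1*359^1 * 93377^1 = 6737990943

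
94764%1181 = 284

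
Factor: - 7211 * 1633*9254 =  -  108971060002 = - 2^1*7^1*23^1*71^1*661^1 * 7211^1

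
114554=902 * 127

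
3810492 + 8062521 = 11873013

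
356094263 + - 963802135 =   -  607707872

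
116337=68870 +47467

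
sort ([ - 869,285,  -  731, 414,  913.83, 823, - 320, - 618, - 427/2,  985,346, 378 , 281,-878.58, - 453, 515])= [ - 878.58,-869, - 731, - 618, - 453, - 320, - 427/2,281 , 285, 346,  378,414, 515,823 , 913.83, 985 ]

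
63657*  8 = 509256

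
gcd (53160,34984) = 8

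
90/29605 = 18/5921 = 0.00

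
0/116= 0 = 0.00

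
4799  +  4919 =9718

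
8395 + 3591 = 11986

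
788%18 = 14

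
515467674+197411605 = 712879279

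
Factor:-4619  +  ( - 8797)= - 2^3*3^1 *13^1 * 43^1 = - 13416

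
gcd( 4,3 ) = 1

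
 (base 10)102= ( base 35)2W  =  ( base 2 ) 1100110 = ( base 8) 146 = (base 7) 204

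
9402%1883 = 1870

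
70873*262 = 18568726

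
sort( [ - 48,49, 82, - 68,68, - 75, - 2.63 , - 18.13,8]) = [ - 75 , - 68, - 48, - 18.13, - 2.63, 8, 49, 68,82 ]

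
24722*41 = 1013602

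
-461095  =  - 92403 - 368692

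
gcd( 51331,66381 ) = 7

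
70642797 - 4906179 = 65736618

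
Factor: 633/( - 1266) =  - 1/2=   - 2^( - 1 ) 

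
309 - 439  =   - 130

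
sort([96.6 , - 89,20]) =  [ -89,20, 96.6 ] 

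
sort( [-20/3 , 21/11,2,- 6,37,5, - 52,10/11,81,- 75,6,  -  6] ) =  [-75,  -  52, - 20/3 ,-6 , -6, 10/11,21/11,2,5,6, 37,81] 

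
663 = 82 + 581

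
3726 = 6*621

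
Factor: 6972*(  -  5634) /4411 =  - 2^3*3^3 * 7^1 * 11^( - 1 )*83^1*313^1 * 401^( - 1) =- 39280248/4411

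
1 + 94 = 95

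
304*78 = 23712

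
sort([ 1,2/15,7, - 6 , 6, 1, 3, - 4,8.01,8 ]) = [ - 6, - 4, 2/15, 1, 1,3,  6,  7,8, 8.01]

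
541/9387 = 541/9387 = 0.06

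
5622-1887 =3735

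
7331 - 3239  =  4092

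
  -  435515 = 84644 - 520159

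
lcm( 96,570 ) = 9120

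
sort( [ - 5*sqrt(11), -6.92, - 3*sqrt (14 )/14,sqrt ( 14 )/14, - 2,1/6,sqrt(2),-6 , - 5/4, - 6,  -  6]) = [- 5*sqrt( 11) , - 6.92,-6 , - 6 ,-6, - 2,  -  5/4, -3*sqrt( 14)/14,  1/6 , sqrt(14)/14, sqrt(2)]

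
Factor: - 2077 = -31^1*67^1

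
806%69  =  47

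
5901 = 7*843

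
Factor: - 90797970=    - 2^1*3^1*5^1*1453^1*2083^1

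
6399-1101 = 5298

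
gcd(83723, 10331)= 1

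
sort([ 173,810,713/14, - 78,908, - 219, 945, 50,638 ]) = [ - 219,-78, 50 , 713/14, 173,638, 810, 908,945] 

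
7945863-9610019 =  - 1664156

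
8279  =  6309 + 1970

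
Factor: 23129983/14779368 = 2^( - 3)* 3^(-3) * 53^( - 1)*1291^( - 1 )* 23129983^1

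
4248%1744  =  760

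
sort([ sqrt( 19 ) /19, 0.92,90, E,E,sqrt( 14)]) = [sqrt (19)/19, 0.92,E, E,sqrt (14 ), 90]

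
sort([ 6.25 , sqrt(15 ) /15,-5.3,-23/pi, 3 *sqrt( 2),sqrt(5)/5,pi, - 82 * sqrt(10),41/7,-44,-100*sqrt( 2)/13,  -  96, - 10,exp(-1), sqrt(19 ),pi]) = [ - 82*sqrt ( 10),-96, - 44 , - 100*sqrt( 2 ) /13, - 10, - 23/pi, - 5.3,sqrt(15) /15,  exp( - 1),sqrt(5 )/5,pi, pi, 3*sqrt(2) , sqrt(19 ), 41/7,6.25] 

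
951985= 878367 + 73618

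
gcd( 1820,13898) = 2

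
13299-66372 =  - 53073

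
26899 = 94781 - 67882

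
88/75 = 88/75 = 1.17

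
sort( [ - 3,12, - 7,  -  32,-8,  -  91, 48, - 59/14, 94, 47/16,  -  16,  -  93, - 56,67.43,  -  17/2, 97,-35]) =[ - 93,-91,  -  56, - 35 , - 32,-16,  -  17/2,-8, - 7,  -  59/14, - 3 , 47/16, 12, 48, 67.43, 94, 97 ]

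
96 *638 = 61248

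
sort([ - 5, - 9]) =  [ - 9,  -  5] 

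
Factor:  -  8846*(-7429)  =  65716934 = 2^1 * 17^1*19^1 * 23^1*4423^1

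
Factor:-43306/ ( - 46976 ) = 59/64 = 2^(- 6 )*59^1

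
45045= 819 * 55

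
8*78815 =630520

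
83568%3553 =1849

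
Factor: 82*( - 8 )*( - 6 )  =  2^5*3^1*41^1= 3936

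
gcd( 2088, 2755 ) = 29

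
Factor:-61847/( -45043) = 23^1 * 31^(- 1) * 1453^( - 1 )*2689^1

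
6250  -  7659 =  - 1409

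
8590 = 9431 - 841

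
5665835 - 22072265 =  - 16406430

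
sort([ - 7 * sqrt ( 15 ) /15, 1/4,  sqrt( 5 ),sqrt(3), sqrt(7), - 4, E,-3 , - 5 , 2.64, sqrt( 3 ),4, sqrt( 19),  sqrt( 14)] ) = [-5, - 4, - 3 , - 7*sqrt( 15) /15,  1/4,  sqrt(3),  sqrt(3 ),sqrt(5 ), 2.64, sqrt( 7),E,  sqrt(14 ), 4, sqrt( 19 ) ]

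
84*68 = 5712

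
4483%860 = 183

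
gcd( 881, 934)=1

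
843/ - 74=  - 843/74 = - 11.39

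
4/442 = 2/221  =  0.01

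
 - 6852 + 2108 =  - 4744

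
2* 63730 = 127460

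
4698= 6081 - 1383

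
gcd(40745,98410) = 5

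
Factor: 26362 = 2^1*7^2* 269^1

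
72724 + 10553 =83277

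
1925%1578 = 347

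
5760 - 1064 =4696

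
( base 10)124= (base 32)3S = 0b1111100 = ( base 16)7c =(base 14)8C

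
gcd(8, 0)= 8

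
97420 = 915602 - 818182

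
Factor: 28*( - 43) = - 1204= - 2^2 * 7^1 * 43^1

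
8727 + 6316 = 15043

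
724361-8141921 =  - 7417560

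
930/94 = 9 + 42/47 = 9.89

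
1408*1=1408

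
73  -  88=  - 15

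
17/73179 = 17/73179 = 0.00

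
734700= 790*930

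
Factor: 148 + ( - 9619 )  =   - 9471 = -3^1*7^1  *  11^1*41^1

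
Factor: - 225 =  - 3^2*5^2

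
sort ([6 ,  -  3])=[ - 3 , 6]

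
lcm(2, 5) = 10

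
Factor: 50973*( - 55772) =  -2842866156 = - 2^2*3^1*13^1*73^1*191^1*1307^1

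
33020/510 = 64 + 38/51 = 64.75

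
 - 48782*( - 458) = 22342156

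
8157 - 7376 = 781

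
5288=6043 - 755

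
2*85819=171638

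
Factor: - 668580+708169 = 39589  =  11^1*59^1*61^1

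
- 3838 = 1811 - 5649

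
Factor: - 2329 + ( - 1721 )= - 2^1*3^4*5^2  =  -  4050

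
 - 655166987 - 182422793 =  - 837589780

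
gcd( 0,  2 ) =2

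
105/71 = 1+34/71 = 1.48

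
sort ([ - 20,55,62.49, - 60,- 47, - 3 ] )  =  [ - 60, - 47, - 20,-3,55, 62.49]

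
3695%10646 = 3695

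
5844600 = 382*15300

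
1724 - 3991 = - 2267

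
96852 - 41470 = 55382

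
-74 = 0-74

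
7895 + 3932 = 11827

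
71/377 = 71/377 = 0.19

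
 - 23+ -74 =-97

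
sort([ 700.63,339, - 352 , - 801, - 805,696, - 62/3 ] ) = [  -  805,-801, - 352,-62/3,339,696, 700.63]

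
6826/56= 3413/28 = 121.89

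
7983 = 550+7433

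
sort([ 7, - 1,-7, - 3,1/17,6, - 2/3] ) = [-7, -3,-1,  -  2/3,1/17,  6,7] 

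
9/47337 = 3/15779 = 0.00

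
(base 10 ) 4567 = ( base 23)8ed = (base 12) 2787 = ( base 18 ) E1D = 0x11D7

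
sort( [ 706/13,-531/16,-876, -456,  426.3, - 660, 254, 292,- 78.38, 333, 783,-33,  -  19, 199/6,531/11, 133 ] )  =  [ - 876, - 660,-456, - 78.38, - 531/16,-33, - 19,199/6, 531/11,706/13, 133, 254, 292,333, 426.3, 783 ] 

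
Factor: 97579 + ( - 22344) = 5^1*41^1 * 367^1 = 75235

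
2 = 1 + 1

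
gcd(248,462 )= 2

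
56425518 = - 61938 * ( - 911)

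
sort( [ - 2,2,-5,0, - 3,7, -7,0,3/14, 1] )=[ -7,-5, - 3 ,-2, 0,0,3/14 , 1,2 , 7]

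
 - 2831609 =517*( - 5477)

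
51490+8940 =60430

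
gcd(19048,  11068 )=4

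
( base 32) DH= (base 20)11d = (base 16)1b1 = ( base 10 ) 433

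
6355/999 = 6355/999 = 6.36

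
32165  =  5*6433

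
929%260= 149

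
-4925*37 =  - 182225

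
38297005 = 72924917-34627912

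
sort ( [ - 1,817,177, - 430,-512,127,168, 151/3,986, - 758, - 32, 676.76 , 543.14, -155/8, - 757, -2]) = [ - 758,-757, - 512, - 430, - 32, - 155/8, -2,-1,151/3,127,168,177,543.14, 676.76,817, 986]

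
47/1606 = 47/1606= 0.03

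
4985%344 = 169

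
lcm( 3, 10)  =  30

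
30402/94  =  15201/47 = 323.43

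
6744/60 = 562/5= 112.40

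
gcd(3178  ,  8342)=2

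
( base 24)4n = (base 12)9b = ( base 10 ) 119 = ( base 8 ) 167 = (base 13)92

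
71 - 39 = 32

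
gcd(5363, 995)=1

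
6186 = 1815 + 4371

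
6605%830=795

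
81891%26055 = 3726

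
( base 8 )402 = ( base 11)215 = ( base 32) 82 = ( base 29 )8q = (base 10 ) 258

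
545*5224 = 2847080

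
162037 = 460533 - 298496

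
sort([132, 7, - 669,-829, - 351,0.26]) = [ - 829,  -  669, - 351,0.26,7,132 ]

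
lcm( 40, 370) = 1480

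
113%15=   8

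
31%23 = 8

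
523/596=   523/596 = 0.88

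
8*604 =4832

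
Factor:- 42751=-42751^1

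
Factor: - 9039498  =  -2^1 * 3^1*13^1*115891^1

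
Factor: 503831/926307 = 3^(-2 )*19^ (-1 )*43^1*5417^( - 1)*11717^1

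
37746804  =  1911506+35835298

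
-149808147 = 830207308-980015455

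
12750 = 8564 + 4186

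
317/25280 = 317/25280 = 0.01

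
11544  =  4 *2886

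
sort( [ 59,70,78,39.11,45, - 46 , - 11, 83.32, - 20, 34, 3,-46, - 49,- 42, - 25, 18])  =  [-49,- 46, - 46, - 42, - 25, - 20,  -  11,3,18,34,39.11, 45, 59, 70,78,83.32]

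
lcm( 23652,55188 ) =165564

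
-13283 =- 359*37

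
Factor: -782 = - 2^1 * 17^1*23^1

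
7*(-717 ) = -5019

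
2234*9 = 20106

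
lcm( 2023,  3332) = 56644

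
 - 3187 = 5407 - 8594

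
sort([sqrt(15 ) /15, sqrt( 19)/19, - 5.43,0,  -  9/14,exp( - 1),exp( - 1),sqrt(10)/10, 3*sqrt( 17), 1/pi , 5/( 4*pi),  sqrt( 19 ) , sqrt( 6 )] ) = [ - 5.43,-9/14,0 , sqrt( 19)/19,sqrt( 15) /15, sqrt (10)/10, 1/pi,exp(  -  1 ),  exp( - 1), 5/( 4*pi) , sqrt( 6),sqrt( 19), 3*sqrt( 17) ]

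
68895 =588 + 68307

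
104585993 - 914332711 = -809746718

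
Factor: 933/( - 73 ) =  - 3^1*73^( - 1 )*311^1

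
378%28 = 14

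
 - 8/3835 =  - 8/3835 = -0.00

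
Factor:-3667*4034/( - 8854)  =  389281/233 = 193^1*233^ ( - 1)*2017^1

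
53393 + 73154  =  126547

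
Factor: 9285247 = 17^1*317^1 * 1723^1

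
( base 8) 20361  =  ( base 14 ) 3105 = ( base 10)8433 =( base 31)8O1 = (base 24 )ef9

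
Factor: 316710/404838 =3^( - 1 )*5^1*7^ (-2 )*23^1=115/147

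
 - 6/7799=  - 6/7799 = -0.00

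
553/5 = 553/5 = 110.60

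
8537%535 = 512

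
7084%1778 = 1750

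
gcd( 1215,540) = 135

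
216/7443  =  24/827 = 0.03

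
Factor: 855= 3^2 * 5^1*19^1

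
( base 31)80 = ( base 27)95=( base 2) 11111000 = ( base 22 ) B6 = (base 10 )248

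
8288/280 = 29 + 3/5=29.60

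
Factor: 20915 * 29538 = 2^1*3^3*5^1*47^1*89^1*547^1 = 617787270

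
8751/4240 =2 +271/4240 = 2.06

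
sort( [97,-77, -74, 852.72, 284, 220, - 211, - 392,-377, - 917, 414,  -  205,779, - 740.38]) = [ - 917, - 740.38, - 392, - 377,  -  211,-205, - 77 , - 74 , 97,220,284, 414, 779, 852.72]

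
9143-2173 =6970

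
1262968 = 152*8309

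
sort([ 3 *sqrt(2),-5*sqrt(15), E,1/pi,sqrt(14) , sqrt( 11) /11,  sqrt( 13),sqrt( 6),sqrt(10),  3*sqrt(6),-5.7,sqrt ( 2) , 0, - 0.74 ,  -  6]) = [ - 5* sqrt(15) , - 6 , - 5.7,  -  0.74, 0,sqrt(11 ) /11, 1/pi,sqrt ( 2 ), sqrt(6),E,sqrt( 10),sqrt( 13 ), sqrt( 14), 3*sqrt( 2) , 3  *sqrt( 6 )]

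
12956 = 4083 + 8873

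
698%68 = 18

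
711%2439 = 711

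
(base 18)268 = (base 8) 1374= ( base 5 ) 11024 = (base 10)764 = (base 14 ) 3c8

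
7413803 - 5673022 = 1740781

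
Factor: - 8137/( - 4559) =47^( - 1)*79^1*97^( - 1)*103^1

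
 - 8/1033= - 1 + 1025/1033 = - 0.01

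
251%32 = 27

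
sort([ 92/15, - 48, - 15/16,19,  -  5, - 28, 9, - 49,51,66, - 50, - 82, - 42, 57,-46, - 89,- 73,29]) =[ - 89, - 82, - 73, - 50,-49, - 48, - 46, - 42,  -  28,-5, - 15/16,92/15 , 9,  19, 29,51, 57, 66]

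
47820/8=11955/2 = 5977.50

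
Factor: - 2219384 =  - 2^3*17^1 * 16319^1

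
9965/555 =1993/111 = 17.95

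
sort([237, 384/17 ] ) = [384/17,237 ]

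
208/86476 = 4/1663 = 0.00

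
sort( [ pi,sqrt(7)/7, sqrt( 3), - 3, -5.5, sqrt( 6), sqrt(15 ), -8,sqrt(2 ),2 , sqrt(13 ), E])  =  [ - 8, - 5.5,- 3, sqrt(7) /7,sqrt(2 ), sqrt( 3), 2,sqrt( 6 ),  E, pi, sqrt( 13), sqrt(15)] 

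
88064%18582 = 13736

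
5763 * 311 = 1792293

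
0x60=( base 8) 140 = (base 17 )5B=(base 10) 96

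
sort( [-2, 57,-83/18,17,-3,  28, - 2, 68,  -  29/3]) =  [ - 29/3,-83/18 ,  -  3, - 2, - 2, 17,  28,57  ,  68 ]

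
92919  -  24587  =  68332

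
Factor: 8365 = 5^1*7^1 * 239^1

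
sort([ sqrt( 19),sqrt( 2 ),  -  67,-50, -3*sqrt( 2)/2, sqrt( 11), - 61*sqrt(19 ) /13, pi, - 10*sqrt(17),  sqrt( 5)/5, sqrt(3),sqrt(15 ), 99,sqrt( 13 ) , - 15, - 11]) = [ -67, - 50, - 10*sqrt( 17 ),-61 * sqrt ( 19)/13,-15, - 11, - 3*sqrt(2)/2, sqrt( 5 )/5 , sqrt( 2 ),sqrt( 3 ),pi, sqrt( 11 ), sqrt( 13 ),sqrt(15 ),  sqrt(19 ), 99 ] 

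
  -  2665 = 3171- 5836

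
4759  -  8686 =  - 3927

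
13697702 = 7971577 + 5726125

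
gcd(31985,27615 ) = 5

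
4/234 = 2/117 = 0.02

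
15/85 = 3/17 = 0.18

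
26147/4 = 26147/4 = 6536.75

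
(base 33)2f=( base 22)3f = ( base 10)81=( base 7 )144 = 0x51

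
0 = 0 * 324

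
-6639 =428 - 7067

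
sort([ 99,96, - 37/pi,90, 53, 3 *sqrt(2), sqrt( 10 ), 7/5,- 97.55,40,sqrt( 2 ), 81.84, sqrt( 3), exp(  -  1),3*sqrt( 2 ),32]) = [ - 97.55,-37/pi, exp( - 1), 7/5,  sqrt( 2), sqrt(3 ), sqrt( 10), 3 * sqrt( 2), 3 * sqrt( 2), 32,40, 53,81.84, 90 , 96, 99]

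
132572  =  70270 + 62302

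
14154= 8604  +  5550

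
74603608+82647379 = 157250987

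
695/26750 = 139/5350 = 0.03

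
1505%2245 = 1505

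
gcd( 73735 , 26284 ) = 1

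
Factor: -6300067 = - 181^1*34807^1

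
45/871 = 45/871  =  0.05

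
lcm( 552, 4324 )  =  25944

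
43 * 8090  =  347870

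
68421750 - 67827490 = 594260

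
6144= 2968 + 3176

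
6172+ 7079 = 13251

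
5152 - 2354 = 2798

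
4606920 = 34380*134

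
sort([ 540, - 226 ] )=[  -  226, 540]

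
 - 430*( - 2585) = 1111550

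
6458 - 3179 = 3279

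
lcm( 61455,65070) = 1106190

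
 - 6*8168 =-49008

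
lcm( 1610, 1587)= 111090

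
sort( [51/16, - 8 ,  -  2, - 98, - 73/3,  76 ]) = [ - 98,-73/3,- 8, - 2,  51/16 , 76 ]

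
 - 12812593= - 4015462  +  -8797131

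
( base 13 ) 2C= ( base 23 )1f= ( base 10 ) 38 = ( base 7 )53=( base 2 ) 100110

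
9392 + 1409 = 10801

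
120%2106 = 120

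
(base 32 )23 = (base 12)57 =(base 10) 67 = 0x43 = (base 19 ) 3a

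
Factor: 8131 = 47^1 * 173^1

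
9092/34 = 267 + 7/17 = 267.41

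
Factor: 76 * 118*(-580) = -5201440= - 2^5 * 5^1*19^1*29^1*59^1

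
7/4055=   7/4055 = 0.00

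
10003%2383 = 471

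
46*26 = 1196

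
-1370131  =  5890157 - 7260288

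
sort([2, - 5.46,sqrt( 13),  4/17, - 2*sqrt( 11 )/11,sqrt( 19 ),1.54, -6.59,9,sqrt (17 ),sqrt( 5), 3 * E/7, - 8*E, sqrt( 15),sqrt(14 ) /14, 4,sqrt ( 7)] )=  [ - 8*E, - 6.59, - 5.46, - 2*sqrt( 11) /11, 4/17,sqrt( 14)/14, 3*E/7,1.54,2,sqrt( 5) , sqrt( 7),  sqrt( 13),sqrt (15 ),4,sqrt ( 17),sqrt ( 19),9 ] 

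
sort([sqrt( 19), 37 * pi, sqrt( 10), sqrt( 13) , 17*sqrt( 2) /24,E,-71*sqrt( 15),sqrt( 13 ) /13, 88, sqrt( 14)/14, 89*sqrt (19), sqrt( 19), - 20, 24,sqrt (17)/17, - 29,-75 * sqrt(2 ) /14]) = [ - 71 * sqrt( 15),-29, -20, - 75*sqrt(2 ) /14,sqrt(17 ) /17,sqrt( 14)/14 , sqrt (13 )/13, 17*sqrt( 2)/24,E,sqrt (10) , sqrt(13),sqrt( 19),sqrt( 19), 24, 88, 37*pi, 89 * sqrt( 19) ]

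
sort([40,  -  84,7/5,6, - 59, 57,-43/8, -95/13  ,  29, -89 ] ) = [ - 89, - 84, - 59,-95/13, - 43/8,7/5, 6 , 29, 40, 57] 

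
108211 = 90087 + 18124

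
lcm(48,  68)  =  816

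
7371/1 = 7371 = 7371.00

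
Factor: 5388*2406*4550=58984052400= 2^4 * 3^2*5^2*7^1 * 13^1 * 401^1*449^1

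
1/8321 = 1/8321 = 0.00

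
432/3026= 216/1513  =  0.14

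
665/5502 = 95/786 = 0.12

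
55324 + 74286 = 129610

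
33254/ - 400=-16627/200 = -  83.14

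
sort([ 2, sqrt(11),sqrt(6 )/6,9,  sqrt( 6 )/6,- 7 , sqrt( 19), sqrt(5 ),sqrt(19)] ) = [ - 7, sqrt( 6) /6,sqrt(6) /6,2, sqrt(5 ),sqrt(11),sqrt( 19 ),sqrt( 19),  9]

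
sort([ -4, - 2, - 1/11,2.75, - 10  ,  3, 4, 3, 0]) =[ - 10, - 4, - 2,  -  1/11, 0, 2.75, 3, 3, 4 ]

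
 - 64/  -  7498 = 32/3749 = 0.01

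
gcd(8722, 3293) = 89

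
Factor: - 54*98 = -2^2*3^3*7^2= -5292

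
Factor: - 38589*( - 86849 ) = 3^1 * 7^1 * 19^2*653^1 * 677^1 = 3351416061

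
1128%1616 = 1128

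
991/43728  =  991/43728=0.02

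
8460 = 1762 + 6698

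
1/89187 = 1/89187  =  0.00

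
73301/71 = 1032 + 29/71 =1032.41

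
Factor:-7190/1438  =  -5^1= -5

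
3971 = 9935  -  5964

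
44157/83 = 44157/83  =  532.01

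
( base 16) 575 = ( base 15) 632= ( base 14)71b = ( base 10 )1397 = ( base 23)2eh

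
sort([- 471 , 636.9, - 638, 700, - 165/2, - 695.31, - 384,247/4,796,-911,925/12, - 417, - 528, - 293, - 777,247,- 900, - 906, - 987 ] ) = [-987, - 911, - 906, - 900,  -  777 ,-695.31, - 638, - 528, - 471,-417,  -  384,-293, -165/2,247/4,925/12,247,636.9,700, 796]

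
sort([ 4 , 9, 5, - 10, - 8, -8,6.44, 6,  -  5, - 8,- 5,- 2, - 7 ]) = [ - 10, -8,-8, - 8,-7, - 5,-5, -2,4, 5, 6,6.44,9]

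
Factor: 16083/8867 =3^2*1787^1*8867^( - 1) 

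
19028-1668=17360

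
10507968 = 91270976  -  80763008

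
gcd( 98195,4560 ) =5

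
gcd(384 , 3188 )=4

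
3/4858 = 3/4858  =  0.00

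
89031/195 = 29677/65  =  456.57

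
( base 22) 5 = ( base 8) 5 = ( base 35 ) 5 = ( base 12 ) 5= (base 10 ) 5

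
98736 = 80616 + 18120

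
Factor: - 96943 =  - 7^1*11^1 * 1259^1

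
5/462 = 5/462 = 0.01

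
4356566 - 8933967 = - 4577401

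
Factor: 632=2^3 *79^1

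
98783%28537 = 13172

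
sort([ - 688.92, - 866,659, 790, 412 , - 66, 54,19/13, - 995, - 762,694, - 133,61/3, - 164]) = [ - 995,-866, - 762, - 688.92, - 164, - 133, - 66,19/13, 61/3, 54 , 412, 659,694,790] 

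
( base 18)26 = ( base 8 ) 52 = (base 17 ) 28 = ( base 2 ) 101010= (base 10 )42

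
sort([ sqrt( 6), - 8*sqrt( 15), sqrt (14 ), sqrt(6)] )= [-8*sqrt(15), sqrt(6 ),sqrt(6), sqrt( 14)] 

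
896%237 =185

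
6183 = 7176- 993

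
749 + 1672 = 2421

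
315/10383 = 105/3461 = 0.03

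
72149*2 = 144298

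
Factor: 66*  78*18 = 92664=2^3*3^4*11^1 * 13^1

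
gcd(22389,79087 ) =1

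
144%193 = 144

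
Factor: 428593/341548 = 2^(  -  2)*11^1*47^1*103^( - 1) = 517/412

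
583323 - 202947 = 380376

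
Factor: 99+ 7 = 2^1 * 53^1 = 106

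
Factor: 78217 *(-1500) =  - 2^2*3^1*5^3*17^1*43^1  *107^1  =  - 117325500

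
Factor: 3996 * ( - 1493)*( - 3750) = 22372605000=2^3 * 3^4*5^4*37^1*  1493^1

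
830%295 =240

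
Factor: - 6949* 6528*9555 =-433444152960 = - 2^7*3^2 * 5^1*7^2*13^1 * 17^1 * 6949^1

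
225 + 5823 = 6048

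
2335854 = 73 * 31998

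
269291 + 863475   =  1132766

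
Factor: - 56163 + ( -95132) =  - 151295= -5^1*30259^1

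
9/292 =9/292 = 0.03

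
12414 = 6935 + 5479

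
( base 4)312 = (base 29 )1P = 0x36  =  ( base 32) 1m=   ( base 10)54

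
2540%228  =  32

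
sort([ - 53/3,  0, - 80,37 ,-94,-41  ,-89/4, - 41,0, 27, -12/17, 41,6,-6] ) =[ - 94,-80, - 41, -41,- 89/4, - 53/3,-6,-12/17, 0, 0,6, 27, 37, 41]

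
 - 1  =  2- 3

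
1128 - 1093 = 35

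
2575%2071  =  504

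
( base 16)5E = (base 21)4A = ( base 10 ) 94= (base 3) 10111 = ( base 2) 1011110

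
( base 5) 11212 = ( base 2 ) 1100100111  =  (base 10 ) 807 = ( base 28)10n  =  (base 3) 1002220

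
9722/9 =1080 + 2/9 = 1080.22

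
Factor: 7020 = 2^2*3^3 * 5^1*13^1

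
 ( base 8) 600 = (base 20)j4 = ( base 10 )384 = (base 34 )ba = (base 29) D7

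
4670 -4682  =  -12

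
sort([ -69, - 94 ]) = [ - 94, - 69]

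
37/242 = 37/242  =  0.15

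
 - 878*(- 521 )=457438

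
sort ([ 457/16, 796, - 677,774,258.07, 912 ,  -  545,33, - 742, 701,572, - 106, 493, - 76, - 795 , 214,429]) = [ - 795, - 742, -677,- 545, - 106,-76 , 457/16, 33 , 214 , 258.07,429,493, 572, 701 , 774,796,912]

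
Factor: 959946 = 2^1*3^1*13^1*31^1*397^1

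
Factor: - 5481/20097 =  - 3^1 *11^(- 1) = - 3/11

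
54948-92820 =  - 37872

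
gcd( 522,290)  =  58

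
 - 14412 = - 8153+  -  6259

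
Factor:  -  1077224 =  - 2^3*19^2*373^1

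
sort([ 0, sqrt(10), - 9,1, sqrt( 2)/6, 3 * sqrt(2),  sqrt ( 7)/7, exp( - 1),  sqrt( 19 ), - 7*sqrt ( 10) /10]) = [ - 9,-7 * sqrt( 10)/10,0, sqrt(2 )/6, exp( - 1), sqrt ( 7 )/7,1,  sqrt( 10),3*sqrt(2 ),  sqrt( 19) ]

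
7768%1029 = 565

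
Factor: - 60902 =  - 2^1*37^1 * 823^1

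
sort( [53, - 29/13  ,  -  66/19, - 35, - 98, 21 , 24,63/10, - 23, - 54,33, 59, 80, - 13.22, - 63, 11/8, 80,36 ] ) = [ - 98, - 63, - 54, - 35, - 23, - 13.22, - 66/19,  -  29/13,11/8 , 63/10,21, 24,33 , 36, 53, 59, 80 , 80] 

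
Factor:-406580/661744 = -145/236=- 2^(-2)*5^1*29^1*59^( - 1 ) 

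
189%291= 189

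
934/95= 9 + 79/95 = 9.83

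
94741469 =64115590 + 30625879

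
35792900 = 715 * 50060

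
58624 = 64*916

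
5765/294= 19 + 179/294 =19.61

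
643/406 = 643/406 = 1.58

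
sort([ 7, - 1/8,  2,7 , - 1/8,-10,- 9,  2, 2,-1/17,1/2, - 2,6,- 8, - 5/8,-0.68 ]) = [-10,-9, - 8, - 2, -0.68,  -  5/8 , - 1/8,-1/8,-1/17,1/2,2,2, 2,6,  7,7 ] 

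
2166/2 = 1083 =1083.00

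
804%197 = 16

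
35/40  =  7/8 = 0.88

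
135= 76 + 59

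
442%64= 58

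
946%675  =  271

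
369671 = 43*8597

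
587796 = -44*( - 13359)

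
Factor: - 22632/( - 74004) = 1886/6167 = 2^1*7^( - 1 )*23^1*41^1*881^( - 1) 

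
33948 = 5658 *6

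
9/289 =9/289 = 0.03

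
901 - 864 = 37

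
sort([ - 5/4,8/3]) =[-5/4,8/3 ]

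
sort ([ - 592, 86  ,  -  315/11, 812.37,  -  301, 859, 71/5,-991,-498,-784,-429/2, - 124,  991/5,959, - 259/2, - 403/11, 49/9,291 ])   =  [ - 991, - 784, - 592, -498,-301,-429/2, - 259/2,-124,-403/11,-315/11,  49/9,71/5,86 , 991/5,291, 812.37,859, 959]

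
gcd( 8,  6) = 2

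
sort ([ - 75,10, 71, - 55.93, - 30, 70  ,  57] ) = [ - 75, - 55.93, - 30,  10, 57, 70, 71]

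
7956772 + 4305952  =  12262724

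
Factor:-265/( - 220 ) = 2^(-2)*11^ ( - 1 )*53^1 = 53/44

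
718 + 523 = 1241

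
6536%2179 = 2178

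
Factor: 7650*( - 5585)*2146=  - 2^2*3^2*5^3*17^1 * 29^1* 37^1*1117^1=- 91688386500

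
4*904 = 3616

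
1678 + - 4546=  - 2868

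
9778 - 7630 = 2148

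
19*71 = 1349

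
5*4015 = 20075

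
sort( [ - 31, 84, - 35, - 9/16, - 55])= [ - 55, - 35, - 31, - 9/16,84] 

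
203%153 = 50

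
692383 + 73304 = 765687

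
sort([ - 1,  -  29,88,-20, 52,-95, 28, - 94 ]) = [ - 95, - 94, - 29, - 20, - 1,28, 52,88]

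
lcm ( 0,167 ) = 0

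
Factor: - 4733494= - 2^1*2366747^1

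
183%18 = 3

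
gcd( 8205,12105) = 15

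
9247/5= 9247/5= 1849.40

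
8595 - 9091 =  - 496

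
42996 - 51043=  - 8047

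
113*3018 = 341034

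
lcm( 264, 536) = 17688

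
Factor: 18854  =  2^1*11^1*857^1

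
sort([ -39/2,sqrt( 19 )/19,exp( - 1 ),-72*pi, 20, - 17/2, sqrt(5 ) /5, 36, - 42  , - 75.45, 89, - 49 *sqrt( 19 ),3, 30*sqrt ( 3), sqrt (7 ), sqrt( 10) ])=[ - 72*pi, - 49 * sqrt(19 ), - 75.45, - 42, - 39/2, - 17/2, sqrt(19 )/19 , exp ( - 1 ),  sqrt (5) /5, sqrt( 7),3,sqrt (10 ),  20,36,30*sqrt ( 3),  89]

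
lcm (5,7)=35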